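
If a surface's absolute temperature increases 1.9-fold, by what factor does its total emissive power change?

factor ≈ 13.0

P ∝ T⁴, so the power scales as (1.9)⁴ = 13.0.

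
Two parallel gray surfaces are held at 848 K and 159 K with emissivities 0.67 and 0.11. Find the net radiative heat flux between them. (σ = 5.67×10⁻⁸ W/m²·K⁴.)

q ≈ 3060 W/m²

For two large parallel gray plates, q = σ(T₁⁴ − T₂⁴) / (1/ε₁ + 1/ε₂ − 1).
1/ε₁ + 1/ε₂ − 1 = 1/0.67 + 1/0.11 − 1 = 9.583.
T₁⁴ − T₂⁴ = 5.17×10^11 − 6.39×10^8 = 5.16×10^11 K⁴.
q = 5.67×10⁻⁸ × 5.16×10^11 / 9.583 = 3060 W/m².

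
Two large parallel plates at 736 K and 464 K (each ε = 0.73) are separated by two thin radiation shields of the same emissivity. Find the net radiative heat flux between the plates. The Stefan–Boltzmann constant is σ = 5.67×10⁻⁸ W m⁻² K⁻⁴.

Each of the 3 gaps contributes resistance (2/ε − 1) = 2/0.73 − 1 = 1.740; total = 5.219.
q = σ(T₁⁴ − T₂⁴) / 5.219 = 5.67×10⁻⁸ × 2.47×10^11 / 5.219 = 2680 W/m².

q ≈ 2680 W/m²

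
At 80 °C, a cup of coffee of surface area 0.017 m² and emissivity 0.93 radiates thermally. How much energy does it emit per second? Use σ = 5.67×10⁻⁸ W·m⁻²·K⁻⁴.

80 °C = 353 K.
Stefan–Boltzmann: P = εσAT⁴ = 0.93 × 5.67×10⁻⁸ × 0.0170 × (353)⁴ = 0.93 × 5.67×10⁻⁸ × 0.0170 × 1.55×10^10.
P = 13.9 W.

P ≈ 13.9 W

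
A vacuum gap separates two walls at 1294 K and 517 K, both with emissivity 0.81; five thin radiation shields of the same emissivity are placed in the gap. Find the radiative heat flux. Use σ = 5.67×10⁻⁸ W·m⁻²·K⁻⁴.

q ≈ 17600 W/m²

Each of the 6 gaps contributes resistance (2/ε − 1) = 2/0.81 − 1 = 1.469; total = 8.815.
q = σ(T₁⁴ − T₂⁴) / 8.815 = 5.67×10⁻⁸ × 2.73×10^12 / 8.815 = 17600 W/m².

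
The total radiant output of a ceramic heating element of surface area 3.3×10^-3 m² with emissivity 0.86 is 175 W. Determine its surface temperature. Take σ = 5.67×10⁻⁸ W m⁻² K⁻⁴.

From P = εσAT⁴, T = (P / εσA)^(1/4) = (175 / (0.86 × 5.67×10⁻⁸ × 3.30×10^-3))^(1/4).
T = (1.09×10^12)^(1/4) = 1020 K.

T ≈ 1020 K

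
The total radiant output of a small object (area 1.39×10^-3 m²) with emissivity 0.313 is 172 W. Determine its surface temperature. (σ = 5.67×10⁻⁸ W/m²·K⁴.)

T ≈ 1620 K

From P = εσAT⁴, T = (P / εσA)^(1/4) = (172 / (0.313 × 5.67×10⁻⁸ × 1.39×10^-3))^(1/4).
T = (6.97×10^12)^(1/4) = 1620 K.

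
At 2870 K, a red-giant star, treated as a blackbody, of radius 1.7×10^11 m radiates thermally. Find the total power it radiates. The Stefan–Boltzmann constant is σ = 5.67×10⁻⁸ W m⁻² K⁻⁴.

A = 4πr² = 4π × (1.7×10^11)² = 3.63×10^23 m².
P = σAT⁴ = 5.67×10⁻⁸ × 3.63×10^23 × (2870)⁴ = 5.67×10⁻⁸ × 3.63×10^23 × 6.78×10^13.
P = 1.40×10^30 W.

P ≈ 1.40×10^30 W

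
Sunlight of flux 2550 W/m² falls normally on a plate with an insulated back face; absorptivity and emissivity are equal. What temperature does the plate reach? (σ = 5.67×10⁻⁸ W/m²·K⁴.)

Absorbed flux αS = emitted flux εσT⁴ (one radiating face); with α = ε, T = (S/σ)^(1/4).
T = (2550 / 5.67×10⁻⁸)^(1/4) = (4.50×10^10)^(1/4).
T = 461 K.

T ≈ 461 K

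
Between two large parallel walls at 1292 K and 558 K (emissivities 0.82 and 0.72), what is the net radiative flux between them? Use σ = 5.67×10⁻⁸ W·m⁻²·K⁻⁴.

q ≈ 94800 W/m²

For two large parallel gray plates, q = σ(T₁⁴ − T₂⁴) / (1/ε₁ + 1/ε₂ − 1).
1/ε₁ + 1/ε₂ − 1 = 1/0.82 + 1/0.72 − 1 = 1.608.
T₁⁴ − T₂⁴ = 2.79×10^12 − 9.69×10^10 = 2.69×10^12 K⁴.
q = 5.67×10⁻⁸ × 2.69×10^12 / 1.608 = 94800 W/m².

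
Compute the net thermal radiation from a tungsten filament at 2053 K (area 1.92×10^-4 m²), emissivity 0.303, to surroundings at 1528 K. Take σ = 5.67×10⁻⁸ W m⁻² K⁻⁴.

Q ≈ 40.6 W

Q = εσA(T⁴ − T_s⁴). T⁴ − T_s⁴ = (2053)⁴ − (1528)⁴ = 1.78×10^13 − 5.45×10^12 = 1.23×10^13 K⁴.
Q = 0.303 × 5.67×10⁻⁸ × 1.92×10^-4 × 1.23×10^13 = 40.6 W.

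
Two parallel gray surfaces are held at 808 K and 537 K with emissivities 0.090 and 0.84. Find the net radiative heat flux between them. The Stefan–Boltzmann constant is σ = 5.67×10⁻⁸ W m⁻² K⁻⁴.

q ≈ 1720 W/m²

For two large parallel gray plates, q = σ(T₁⁴ − T₂⁴) / (1/ε₁ + 1/ε₂ − 1).
1/ε₁ + 1/ε₂ − 1 = 1/0.090 + 1/0.84 − 1 = 11.30.
T₁⁴ − T₂⁴ = 4.26×10^11 − 8.32×10^10 = 3.43×10^11 K⁴.
q = 5.67×10⁻⁸ × 3.43×10^11 / 11.30 = 1720 W/m².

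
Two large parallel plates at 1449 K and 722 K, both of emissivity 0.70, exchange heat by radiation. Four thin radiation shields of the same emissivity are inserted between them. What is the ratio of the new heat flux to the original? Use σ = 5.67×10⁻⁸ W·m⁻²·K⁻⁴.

With N identical shields there are N+1 = 5 gaps in series, each with the same radiative resistance, so the flux falls to 1/(N+1) of its unshielded value.

ratio ≈ 0.200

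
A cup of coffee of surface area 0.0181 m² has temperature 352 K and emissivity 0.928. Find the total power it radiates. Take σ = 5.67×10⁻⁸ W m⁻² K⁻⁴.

P = εσAT⁴ = 0.928 × 5.67×10⁻⁸ × 0.0181 × (352)⁴ = 0.928 × 5.67×10⁻⁸ × 0.0181 × 1.54×10^10.
P = 14.6 W.

P ≈ 14.6 W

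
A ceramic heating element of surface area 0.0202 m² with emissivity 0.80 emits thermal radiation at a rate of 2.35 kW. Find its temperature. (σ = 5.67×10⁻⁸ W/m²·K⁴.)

From P = εσAT⁴, T = (P / εσA)^(1/4) = (2350 / (0.80 × 5.67×10⁻⁸ × 0.0202))^(1/4).
T = (2.56×10^12)^(1/4) = 1270 K.

T ≈ 1270 K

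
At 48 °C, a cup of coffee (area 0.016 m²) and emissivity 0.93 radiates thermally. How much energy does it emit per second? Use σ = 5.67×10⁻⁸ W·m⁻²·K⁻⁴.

P ≈ 8.96 W

48 °C = 321 K.
Stefan–Boltzmann: P = εσAT⁴ = 0.93 × 5.67×10⁻⁸ × 0.0160 × (321)⁴ = 0.93 × 5.67×10⁻⁸ × 0.0160 × 1.06×10^10.
P = 8.96 W.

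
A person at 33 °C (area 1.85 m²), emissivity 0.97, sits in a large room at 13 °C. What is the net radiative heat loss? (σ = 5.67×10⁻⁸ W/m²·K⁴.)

Q ≈ 211 W

Convert: 33 °C = 306 K; 13 °C = 286 K.
Q = εσA(T⁴ − T_s⁴). T⁴ − T_s⁴ = (306)⁴ − (286)⁴ = 8.77×10^9 − 6.69×10^9 = 2.08×10^9 K⁴.
Q = 0.97 × 5.67×10⁻⁸ × 1.85 × 2.08×10^9 = 211 W.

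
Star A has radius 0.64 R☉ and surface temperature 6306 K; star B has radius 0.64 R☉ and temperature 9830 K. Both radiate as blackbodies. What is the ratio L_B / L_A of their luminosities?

L = 4πR²σT⁴ ∝ R²T⁴, so L_B/L_A = (0.64/0.64)² × (9830/6306)⁴ = 1.00 × 5.90 = 5.90.

L_B/L_A ≈ 5.90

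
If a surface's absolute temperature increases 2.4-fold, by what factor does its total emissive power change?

P ∝ T⁴, so the power scales as (2.4)⁴ = 33.2.

factor ≈ 33.2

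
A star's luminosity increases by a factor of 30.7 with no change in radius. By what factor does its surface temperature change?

P ∝ T⁴ ⇒ T ∝ P^(1/4), so T scales by (30.7)^(1/4) = 2.35.

factor ≈ 2.35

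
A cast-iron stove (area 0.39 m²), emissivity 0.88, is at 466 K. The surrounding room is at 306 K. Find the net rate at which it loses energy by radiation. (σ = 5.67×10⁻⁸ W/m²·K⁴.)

Q ≈ 747 W

Q = εσA(T⁴ − T_s⁴). T⁴ − T_s⁴ = (466)⁴ − (306)⁴ = 4.72×10^10 − 8.77×10^9 = 3.84×10^10 K⁴.
Q = 0.88 × 5.67×10⁻⁸ × 0.390 × 3.84×10^10 = 747 W.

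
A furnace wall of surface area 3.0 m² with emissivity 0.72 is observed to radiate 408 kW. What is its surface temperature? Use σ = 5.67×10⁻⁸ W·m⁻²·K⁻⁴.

From P = εσAT⁴, T = (P / εσA)^(1/4) = (4.08×10^5 / (0.72 × 5.67×10⁻⁸ × 3.00))^(1/4).
T = (3.33×10^12)^(1/4) = 1350 K.

T ≈ 1350 K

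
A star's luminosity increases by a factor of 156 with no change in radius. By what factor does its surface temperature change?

P ∝ T⁴ ⇒ T ∝ P^(1/4), so T scales by (156)^(1/4) = 3.53.

factor ≈ 3.53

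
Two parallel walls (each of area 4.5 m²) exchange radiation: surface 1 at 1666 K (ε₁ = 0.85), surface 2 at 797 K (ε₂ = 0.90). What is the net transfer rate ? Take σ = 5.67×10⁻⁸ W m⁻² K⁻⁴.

Q ≈ 1.45×10^6 W

For two large parallel gray plates, q = σ(T₁⁴ − T₂⁴) / (1/ε₁ + 1/ε₂ − 1).
1/ε₁ + 1/ε₂ − 1 = 1/0.85 + 1/0.90 − 1 = 1.288.
T₁⁴ − T₂⁴ = 7.70×10^12 − 4.03×10^11 = 7.30×10^12 K⁴.
q = 5.67×10⁻⁸ × 7.30×10^12 / 1.288 = 3.21×10^5 W/m².
Q = q·A = 3.21×10^5 × 4.5 = 1.45×10^6 W.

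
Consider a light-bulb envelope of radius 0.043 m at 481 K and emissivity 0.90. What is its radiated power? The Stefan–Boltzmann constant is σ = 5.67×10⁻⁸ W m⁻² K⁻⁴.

A = 4πr² = 4π × (0.043)² = 0.0232 m².
Stefan–Boltzmann: P = εσAT⁴ = 0.90 × 5.67×10⁻⁸ × 0.0232 × (481)⁴ = 0.90 × 5.67×10⁻⁸ × 0.0232 × 5.35×10^10.
P = 63.5 W.

P ≈ 63.5 W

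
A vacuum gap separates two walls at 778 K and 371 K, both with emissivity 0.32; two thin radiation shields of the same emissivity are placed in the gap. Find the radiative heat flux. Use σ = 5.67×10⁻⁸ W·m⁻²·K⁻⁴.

Each of the 3 gaps contributes resistance (2/ε − 1) = 2/0.32 − 1 = 5.250; total = 15.75.
q = σ(T₁⁴ − T₂⁴) / 15.75 = 5.67×10⁻⁸ × 3.47×10^11 / 15.75 = 1250 W/m².

q ≈ 1250 W/m²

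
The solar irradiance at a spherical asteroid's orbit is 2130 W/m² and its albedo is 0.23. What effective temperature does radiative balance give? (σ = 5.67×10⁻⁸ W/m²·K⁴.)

T ≈ 292 K

Power absorbed = (1−a)S·πR²; power emitted = 4πR²σT⁴. Equating and cancelling πR²:
T = ((1−a)S / 4σ)^(1/4) = (1640 / (4 × 5.67×10⁻⁸))^(1/4) = (7.23×10^9)^(1/4).
T = 292 K.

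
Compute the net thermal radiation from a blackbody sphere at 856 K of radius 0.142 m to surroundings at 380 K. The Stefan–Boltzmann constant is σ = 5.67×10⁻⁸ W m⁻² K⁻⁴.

A = 4πr² = 4π × (0.142)² = 0.253 m².
Q = σA(T⁴ − T_s⁴). T⁴ − T_s⁴ = (856)⁴ − (380)⁴ = 5.37×10^11 − 2.09×10^10 = 5.16×10^11 K⁴.
Q = 5.67×10⁻⁸ × 0.253 × 5.16×10^11 = 7410 W.

Q ≈ 7410 W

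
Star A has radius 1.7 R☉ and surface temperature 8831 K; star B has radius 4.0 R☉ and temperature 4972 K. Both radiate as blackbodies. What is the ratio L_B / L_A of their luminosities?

L = 4πR²σT⁴ ∝ R²T⁴, so L_B/L_A = (4.0/1.7)² × (4972/8831)⁴ = 5.54 × 0.100 = 0.556.

L_B/L_A ≈ 0.556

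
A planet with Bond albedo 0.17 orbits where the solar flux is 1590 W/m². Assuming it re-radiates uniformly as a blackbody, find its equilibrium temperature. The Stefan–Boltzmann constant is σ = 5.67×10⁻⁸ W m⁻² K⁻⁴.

Power absorbed = (1−a)S·πR²; power emitted = 4πR²σT⁴. Equating and cancelling πR²:
T = ((1−a)S / 4σ)^(1/4) = (1320 / (4 × 5.67×10⁻⁸))^(1/4) = (5.82×10^9)^(1/4).
T = 276 K.

T ≈ 276 K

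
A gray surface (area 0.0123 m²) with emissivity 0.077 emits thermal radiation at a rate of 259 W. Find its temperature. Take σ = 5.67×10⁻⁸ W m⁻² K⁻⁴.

From P = εσAT⁴, T = (P / εσA)^(1/4) = (259 / (0.077 × 5.67×10⁻⁸ × 0.0123))^(1/4).
T = (4.82×10^12)^(1/4) = 1480 K.

T ≈ 1480 K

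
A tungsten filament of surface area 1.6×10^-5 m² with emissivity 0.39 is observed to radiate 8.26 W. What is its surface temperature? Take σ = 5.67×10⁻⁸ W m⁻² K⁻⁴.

From P = εσAT⁴, T = (P / εσA)^(1/4) = (8.26 / (0.39 × 5.67×10⁻⁸ × 1.60×10^-5))^(1/4).
T = (2.33×10^13)^(1/4) = 2200 K.

T ≈ 2200 K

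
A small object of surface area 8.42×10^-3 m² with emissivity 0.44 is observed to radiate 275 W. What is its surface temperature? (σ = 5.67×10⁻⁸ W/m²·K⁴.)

From P = εσAT⁴, T = (P / εσA)^(1/4) = (275 / (0.44 × 5.67×10⁻⁸ × 8.42×10^-3))^(1/4).
T = (1.31×10^12)^(1/4) = 1070 K.

T ≈ 1070 K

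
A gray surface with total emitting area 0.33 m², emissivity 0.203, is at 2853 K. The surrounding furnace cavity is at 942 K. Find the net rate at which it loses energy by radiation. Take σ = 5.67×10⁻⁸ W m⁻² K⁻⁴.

Q ≈ 2.49×10^5 W

Q = εσA(T⁴ − T_s⁴). T⁴ − T_s⁴ = (2853)⁴ − (942)⁴ = 6.63×10^13 − 7.87×10^11 = 6.55×10^13 K⁴.
Q = 0.203 × 5.67×10⁻⁸ × 0.330 × 6.55×10^13 = 2.49×10^5 W.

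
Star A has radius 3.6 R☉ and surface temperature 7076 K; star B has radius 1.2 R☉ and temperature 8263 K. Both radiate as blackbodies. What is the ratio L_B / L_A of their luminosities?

L_B/L_A ≈ 0.207

L = 4πR²σT⁴ ∝ R²T⁴, so L_B/L_A = (1.2/3.6)² × (8263/7076)⁴ = 0.111 × 1.86 = 0.207.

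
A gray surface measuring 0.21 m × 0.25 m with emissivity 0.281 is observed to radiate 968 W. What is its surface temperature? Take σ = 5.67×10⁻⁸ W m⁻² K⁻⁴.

A = 0.21 × 0.25 = 0.0525 m².
From P = εσAT⁴, T = (P / εσA)^(1/4) = (968 / (0.281 × 5.67×10⁻⁸ × 0.0525))^(1/4).
T = (1.16×10^12)^(1/4) = 1040 K.

T ≈ 1040 K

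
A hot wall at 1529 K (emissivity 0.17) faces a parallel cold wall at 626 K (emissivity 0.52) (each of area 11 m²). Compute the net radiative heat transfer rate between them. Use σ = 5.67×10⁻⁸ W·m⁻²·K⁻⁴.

For two large parallel gray plates, q = σ(T₁⁴ − T₂⁴) / (1/ε₁ + 1/ε₂ − 1).
1/ε₁ + 1/ε₂ − 1 = 1/0.17 + 1/0.52 − 1 = 6.805.
T₁⁴ − T₂⁴ = 5.47×10^12 − 1.54×10^11 = 5.31×10^12 K⁴.
q = 5.67×10⁻⁸ × 5.31×10^12 / 6.805 = 44300 W/m².
Q = q·A = 44300 × 11 = 4.87×10^5 W.

Q ≈ 4.87×10^5 W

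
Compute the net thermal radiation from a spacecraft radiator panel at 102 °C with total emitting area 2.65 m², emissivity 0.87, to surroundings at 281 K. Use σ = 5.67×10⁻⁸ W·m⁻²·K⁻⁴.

Q ≈ 1770 W

Convert: 102 °C = 375 K.
Q = εσA(T⁴ − T_s⁴). T⁴ − T_s⁴ = (375)⁴ − (281)⁴ = 1.98×10^10 − 6.23×10^9 = 1.35×10^10 K⁴.
Q = 0.87 × 5.67×10⁻⁸ × 2.65 × 1.35×10^10 = 1770 W.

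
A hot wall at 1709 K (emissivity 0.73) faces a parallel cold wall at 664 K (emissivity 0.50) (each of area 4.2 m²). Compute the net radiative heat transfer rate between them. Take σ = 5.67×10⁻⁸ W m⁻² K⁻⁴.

For two large parallel gray plates, q = σ(T₁⁴ − T₂⁴) / (1/ε₁ + 1/ε₂ − 1).
1/ε₁ + 1/ε₂ − 1 = 1/0.73 + 1/0.50 − 1 = 2.370.
T₁⁴ − T₂⁴ = 8.53×10^12 − 1.94×10^11 = 8.34×10^12 K⁴.
q = 5.67×10⁻⁸ × 8.34×10^12 / 2.370 = 1.99×10^5 W/m².
Q = q·A = 1.99×10^5 × 4.2 = 8.38×10^5 W.

Q ≈ 8.38×10^5 W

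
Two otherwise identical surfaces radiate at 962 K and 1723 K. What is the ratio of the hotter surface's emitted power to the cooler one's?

ratio ≈ 10.3

P ∝ T⁴, so the ratio is (1723/962)⁴ = (1.791)⁴ = 10.3.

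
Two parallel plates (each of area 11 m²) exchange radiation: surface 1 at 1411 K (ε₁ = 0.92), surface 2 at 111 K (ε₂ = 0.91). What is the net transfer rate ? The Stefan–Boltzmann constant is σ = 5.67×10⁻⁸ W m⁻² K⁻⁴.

Q ≈ 2.08×10^6 W

For two large parallel gray plates, q = σ(T₁⁴ − T₂⁴) / (1/ε₁ + 1/ε₂ − 1).
1/ε₁ + 1/ε₂ − 1 = 1/0.92 + 1/0.91 − 1 = 1.186.
T₁⁴ − T₂⁴ = 3.96×10^12 − 1.52×10^8 = 3.96×10^12 K⁴.
q = 5.67×10⁻⁸ × 3.96×10^12 / 1.186 = 1.90×10^5 W/m².
Q = q·A = 1.90×10^5 × 11 = 2.08×10^6 W.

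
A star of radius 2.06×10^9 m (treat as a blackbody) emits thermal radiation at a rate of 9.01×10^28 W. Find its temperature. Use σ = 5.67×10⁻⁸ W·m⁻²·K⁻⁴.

T ≈ 13100 K

A = 4πr² = 4π × (2.06×10^9)² = 5.33×10^19 m².
From P = σAT⁴, T = (P / σA)^(1/4) = (9.01×10^28 / (5.67×10⁻⁸ × 5.33×10^19))^(1/4).
T = (2.98×10^16)^(1/4) = 13100 K.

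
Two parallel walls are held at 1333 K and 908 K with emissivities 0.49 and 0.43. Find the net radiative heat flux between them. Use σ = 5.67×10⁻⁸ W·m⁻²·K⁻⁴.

q ≈ 41700 W/m²

For two large parallel gray plates, q = σ(T₁⁴ − T₂⁴) / (1/ε₁ + 1/ε₂ − 1).
1/ε₁ + 1/ε₂ − 1 = 1/0.49 + 1/0.43 − 1 = 3.366.
T₁⁴ − T₂⁴ = 3.16×10^12 − 6.80×10^11 = 2.48×10^12 K⁴.
q = 5.67×10⁻⁸ × 2.48×10^12 / 3.366 = 41700 W/m².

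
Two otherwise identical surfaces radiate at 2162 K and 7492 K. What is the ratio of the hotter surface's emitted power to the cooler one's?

P ∝ T⁴, so the ratio is (7492/2162)⁴ = (3.465)⁴ = 144.

ratio ≈ 144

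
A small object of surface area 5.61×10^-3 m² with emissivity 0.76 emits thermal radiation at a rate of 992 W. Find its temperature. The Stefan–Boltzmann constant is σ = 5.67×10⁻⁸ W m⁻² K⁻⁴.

From P = εσAT⁴, T = (P / εσA)^(1/4) = (992 / (0.76 × 5.67×10⁻⁸ × 5.61×10^-3))^(1/4).
T = (4.10×10^12)^(1/4) = 1420 K.

T ≈ 1420 K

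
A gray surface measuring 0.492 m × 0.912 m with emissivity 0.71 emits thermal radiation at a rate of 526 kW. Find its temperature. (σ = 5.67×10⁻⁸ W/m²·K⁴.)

T ≈ 2320 K

A = 0.492 × 0.912 = 0.449 m².
From P = εσAT⁴, T = (P / εσA)^(1/4) = (5.26×10^5 / (0.71 × 5.67×10⁻⁸ × 0.449))^(1/4).
T = (2.91×10^13)^(1/4) = 2320 K.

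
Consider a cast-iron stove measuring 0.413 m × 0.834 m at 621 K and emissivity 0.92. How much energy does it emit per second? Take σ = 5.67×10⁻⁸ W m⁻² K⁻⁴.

P ≈ 2670 W

A = 0.413 × 0.834 = 0.344 m².
P = εσAT⁴ = 0.92 × 5.67×10⁻⁸ × 0.344 × (621)⁴ = 0.92 × 5.67×10⁻⁸ × 0.344 × 1.49×10^11.
P = 2670 W.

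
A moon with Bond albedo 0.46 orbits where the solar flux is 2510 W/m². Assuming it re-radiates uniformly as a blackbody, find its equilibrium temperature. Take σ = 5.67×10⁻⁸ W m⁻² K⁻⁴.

T ≈ 278 K

Power absorbed = (1−a)S·πR²; power emitted = 4πR²σT⁴. Equating and cancelling πR²:
T = ((1−a)S / 4σ)^(1/4) = (1360 / (4 × 5.67×10⁻⁸))^(1/4) = (5.98×10^9)^(1/4).
T = 278 K.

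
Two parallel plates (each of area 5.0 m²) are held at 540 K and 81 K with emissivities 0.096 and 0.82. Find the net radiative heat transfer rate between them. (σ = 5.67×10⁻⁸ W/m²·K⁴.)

Q ≈ 2270 W

For two large parallel gray plates, q = σ(T₁⁴ − T₂⁴) / (1/ε₁ + 1/ε₂ − 1).
1/ε₁ + 1/ε₂ − 1 = 1/0.096 + 1/0.82 − 1 = 10.64.
T₁⁴ − T₂⁴ = 8.50×10^10 − 4.30×10^7 = 8.50×10^10 K⁴.
q = 5.67×10⁻⁸ × 8.50×10^10 / 10.64 = 453 W/m².
Q = q·A = 453 × 5.0 = 2270 W.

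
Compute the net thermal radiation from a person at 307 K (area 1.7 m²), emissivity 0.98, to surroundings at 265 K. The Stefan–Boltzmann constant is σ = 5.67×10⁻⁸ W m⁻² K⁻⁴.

Q = εσA(T⁴ − T_s⁴). T⁴ − T_s⁴ = (307)⁴ − (265)⁴ = 8.88×10^9 − 4.93×10^9 = 3.95×10^9 K⁴.
Q = 0.98 × 5.67×10⁻⁸ × 1.70 × 3.95×10^9 = 373 W.

Q ≈ 373 W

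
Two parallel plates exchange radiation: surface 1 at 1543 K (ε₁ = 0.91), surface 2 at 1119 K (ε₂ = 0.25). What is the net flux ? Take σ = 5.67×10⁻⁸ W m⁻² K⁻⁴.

q ≈ 56700 W/m²

For two large parallel gray plates, q = σ(T₁⁴ − T₂⁴) / (1/ε₁ + 1/ε₂ − 1).
1/ε₁ + 1/ε₂ − 1 = 1/0.91 + 1/0.25 − 1 = 4.099.
T₁⁴ − T₂⁴ = 5.67×10^12 − 1.57×10^12 = 4.10×10^12 K⁴.
q = 5.67×10⁻⁸ × 4.10×10^12 / 4.099 = 56700 W/m².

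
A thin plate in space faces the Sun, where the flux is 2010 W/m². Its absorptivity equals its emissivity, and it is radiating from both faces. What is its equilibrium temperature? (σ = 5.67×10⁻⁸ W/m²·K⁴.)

Absorbed flux αS = emitted flux 2εσT⁴ per unit area; with α = ε this gives T = (S/2σ)^(1/4).
T = (2010 / (2 × 5.67×10⁻⁸))^(1/4) = (1.77×10^10)^(1/4).
T = 365 K.

T ≈ 365 K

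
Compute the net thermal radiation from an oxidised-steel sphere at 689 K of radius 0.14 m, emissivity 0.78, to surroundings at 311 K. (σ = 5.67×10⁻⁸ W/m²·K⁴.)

Q ≈ 2350 W

A = 4πr² = 4π × (0.14)² = 0.246 m².
Q = εσA(T⁴ − T_s⁴). T⁴ − T_s⁴ = (689)⁴ − (311)⁴ = 2.25×10^11 − 9.35×10^9 = 2.16×10^11 K⁴.
Q = 0.78 × 5.67×10⁻⁸ × 0.246 × 2.16×10^11 = 2350 W.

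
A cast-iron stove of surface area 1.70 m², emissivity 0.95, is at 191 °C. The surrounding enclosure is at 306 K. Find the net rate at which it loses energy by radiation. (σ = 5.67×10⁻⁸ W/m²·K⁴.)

Convert: 191 °C = 464 K.
Q = εσA(T⁴ − T_s⁴). T⁴ − T_s⁴ = (464)⁴ − (306)⁴ = 4.64×10^10 − 8.77×10^9 = 3.76×10^10 K⁴.
Q = 0.95 × 5.67×10⁻⁸ × 1.70 × 3.76×10^10 = 3440 W.

Q ≈ 3440 W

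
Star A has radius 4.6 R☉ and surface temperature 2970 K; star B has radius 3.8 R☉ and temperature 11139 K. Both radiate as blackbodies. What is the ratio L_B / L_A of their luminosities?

L = 4πR²σT⁴ ∝ R²T⁴, so L_B/L_A = (3.8/4.6)² × (11139/2970)⁴ = 0.682 × 198 = 135.

L_B/L_A ≈ 135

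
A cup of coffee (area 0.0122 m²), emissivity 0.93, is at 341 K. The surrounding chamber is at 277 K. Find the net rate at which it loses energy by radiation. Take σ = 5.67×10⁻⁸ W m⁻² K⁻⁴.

Q = εσA(T⁴ − T_s⁴). T⁴ − T_s⁴ = (341)⁴ − (277)⁴ = 1.35×10^10 − 5.89×10^9 = 7.63×10^9 K⁴.
Q = 0.93 × 5.67×10⁻⁸ × 0.0122 × 7.63×10^9 = 4.91 W.

Q ≈ 4.91 W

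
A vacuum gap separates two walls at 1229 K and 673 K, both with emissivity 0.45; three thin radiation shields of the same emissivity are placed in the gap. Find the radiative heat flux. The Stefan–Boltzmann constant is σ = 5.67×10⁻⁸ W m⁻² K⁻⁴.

q ≈ 8540 W/m²

Each of the 4 gaps contributes resistance (2/ε − 1) = 2/0.45 − 1 = 3.444; total = 13.78.
q = σ(T₁⁴ − T₂⁴) / 13.78 = 5.67×10⁻⁸ × 2.08×10^12 / 13.78 = 8540 W/m².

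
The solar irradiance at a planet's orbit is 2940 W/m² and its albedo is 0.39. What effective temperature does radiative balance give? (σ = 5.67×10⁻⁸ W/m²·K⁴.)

Power absorbed = (1−a)S·πR²; power emitted = 4πR²σT⁴. Equating and cancelling πR²:
T = ((1−a)S / 4σ)^(1/4) = (1790 / (4 × 5.67×10⁻⁸))^(1/4) = (7.91×10^9)^(1/4).
T = 298 K.

T ≈ 298 K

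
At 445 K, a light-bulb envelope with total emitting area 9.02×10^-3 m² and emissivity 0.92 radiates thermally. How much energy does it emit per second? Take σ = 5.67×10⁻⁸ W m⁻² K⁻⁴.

P ≈ 18.5 W

P = εσAT⁴ = 0.92 × 5.67×10⁻⁸ × 9.02×10^-3 × (445)⁴ = 0.92 × 5.67×10⁻⁸ × 9.02×10^-3 × 3.92×10^10.
P = 18.5 W.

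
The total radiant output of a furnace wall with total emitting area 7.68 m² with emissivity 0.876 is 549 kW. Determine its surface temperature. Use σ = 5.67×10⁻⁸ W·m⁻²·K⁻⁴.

From P = εσAT⁴, T = (P / εσA)^(1/4) = (5.49×10^5 / (0.876 × 5.67×10⁻⁸ × 7.68))^(1/4).
T = (1.44×10^12)^(1/4) = 1100 K.

T ≈ 1100 K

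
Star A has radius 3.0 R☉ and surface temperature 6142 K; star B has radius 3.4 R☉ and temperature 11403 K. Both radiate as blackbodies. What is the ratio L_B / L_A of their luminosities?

L = 4πR²σT⁴ ∝ R²T⁴, so L_B/L_A = (3.4/3.0)² × (11403/6142)⁴ = 1.28 × 11.9 = 15.3.

L_B/L_A ≈ 15.3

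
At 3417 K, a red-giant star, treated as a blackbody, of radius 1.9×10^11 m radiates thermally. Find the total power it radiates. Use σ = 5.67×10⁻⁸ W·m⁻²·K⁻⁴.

P ≈ 3.51×10^30 W

A = 4πr² = 4π × (1.9×10^11)² = 4.54×10^23 m².
P = σAT⁴ = 5.67×10⁻⁸ × 4.54×10^23 × (3417)⁴ = 5.67×10⁻⁸ × 4.54×10^23 × 1.36×10^14.
P = 3.51×10^30 W.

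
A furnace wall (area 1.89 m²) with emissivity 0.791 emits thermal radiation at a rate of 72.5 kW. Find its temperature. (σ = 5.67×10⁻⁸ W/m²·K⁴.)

From P = εσAT⁴, T = (P / εσA)^(1/4) = (72500 / (0.791 × 5.67×10⁻⁸ × 1.89))^(1/4).
T = (8.55×10^11)^(1/4) = 962 K.

T ≈ 962 K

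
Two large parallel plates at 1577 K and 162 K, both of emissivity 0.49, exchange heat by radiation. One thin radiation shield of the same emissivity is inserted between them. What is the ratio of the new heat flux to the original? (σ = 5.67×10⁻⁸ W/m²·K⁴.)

ratio ≈ 0.500

With N identical shields there are N+1 = 2 gaps in series, each with the same radiative resistance, so the flux falls to 1/(N+1) of its unshielded value.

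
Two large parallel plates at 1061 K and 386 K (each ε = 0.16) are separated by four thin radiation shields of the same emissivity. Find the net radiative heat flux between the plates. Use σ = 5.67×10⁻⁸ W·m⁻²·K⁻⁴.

Each of the 5 gaps contributes resistance (2/ε − 1) = 2/0.16 − 1 = 11.50; total = 57.50.
q = σ(T₁⁴ − T₂⁴) / 57.50 = 5.67×10⁻⁸ × 1.25×10^12 / 57.50 = 1230 W/m².

q ≈ 1230 W/m²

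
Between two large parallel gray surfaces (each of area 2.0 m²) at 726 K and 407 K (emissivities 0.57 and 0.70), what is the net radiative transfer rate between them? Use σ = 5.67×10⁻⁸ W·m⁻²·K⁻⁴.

For two large parallel gray plates, q = σ(T₁⁴ − T₂⁴) / (1/ε₁ + 1/ε₂ − 1).
1/ε₁ + 1/ε₂ − 1 = 1/0.57 + 1/0.70 − 1 = 2.183.
T₁⁴ − T₂⁴ = 2.78×10^11 − 2.74×10^10 = 2.50×10^11 K⁴.
q = 5.67×10⁻⁸ × 2.50×10^11 / 2.183 = 6500 W/m².
Q = q·A = 6500 × 2.0 = 13000 W.

Q ≈ 13000 W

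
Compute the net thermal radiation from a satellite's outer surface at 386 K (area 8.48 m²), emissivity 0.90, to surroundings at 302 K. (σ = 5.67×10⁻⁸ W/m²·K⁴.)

Q ≈ 6010 W

Q = εσA(T⁴ − T_s⁴). T⁴ − T_s⁴ = (386)⁴ − (302)⁴ = 2.22×10^10 − 8.32×10^9 = 1.39×10^10 K⁴.
Q = 0.90 × 5.67×10⁻⁸ × 8.48 × 1.39×10^10 = 6010 W.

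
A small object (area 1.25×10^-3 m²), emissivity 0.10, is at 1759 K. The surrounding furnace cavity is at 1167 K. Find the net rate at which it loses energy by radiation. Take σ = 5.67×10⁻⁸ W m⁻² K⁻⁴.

Q = εσA(T⁴ − T_s⁴). T⁴ − T_s⁴ = (1759)⁴ − (1167)⁴ = 9.57×10^12 − 1.85×10^12 = 7.72×10^12 K⁴.
Q = 0.10 × 5.67×10⁻⁸ × 1.25×10^-3 × 7.72×10^12 = 54.7 W.

Q ≈ 54.7 W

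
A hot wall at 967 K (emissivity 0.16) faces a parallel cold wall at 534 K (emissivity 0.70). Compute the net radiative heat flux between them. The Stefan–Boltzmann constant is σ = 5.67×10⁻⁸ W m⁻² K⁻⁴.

For two large parallel gray plates, q = σ(T₁⁴ − T₂⁴) / (1/ε₁ + 1/ε₂ − 1).
1/ε₁ + 1/ε₂ − 1 = 1/0.16 + 1/0.70 − 1 = 6.679.
T₁⁴ − T₂⁴ = 8.74×10^11 − 8.13×10^10 = 7.93×10^11 K⁴.
q = 5.67×10⁻⁸ × 7.93×10^11 / 6.679 = 6730 W/m².

q ≈ 6730 W/m²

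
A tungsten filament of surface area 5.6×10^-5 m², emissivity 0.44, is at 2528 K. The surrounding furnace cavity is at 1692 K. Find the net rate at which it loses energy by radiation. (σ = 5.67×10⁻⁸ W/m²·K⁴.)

Q = εσA(T⁴ − T_s⁴). T⁴ − T_s⁴ = (2528)⁴ − (1692)⁴ = 4.08×10^13 − 8.20×10^12 = 3.26×10^13 K⁴.
Q = 0.44 × 5.67×10⁻⁸ × 5.60×10^-5 × 3.26×10^13 = 45.6 W.

Q ≈ 45.6 W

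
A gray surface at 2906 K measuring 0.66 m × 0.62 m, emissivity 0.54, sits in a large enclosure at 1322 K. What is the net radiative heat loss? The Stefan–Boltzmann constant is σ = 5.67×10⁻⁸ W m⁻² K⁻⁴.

Q ≈ 8.55×10^5 W

A = 0.66 × 0.62 = 0.409 m².
Q = εσA(T⁴ − T_s⁴). T⁴ − T_s⁴ = (2906)⁴ − (1322)⁴ = 7.13×10^13 − 3.05×10^12 = 6.83×10^13 K⁴.
Q = 0.54 × 5.67×10⁻⁸ × 0.409 × 6.83×10^13 = 8.55×10^5 W.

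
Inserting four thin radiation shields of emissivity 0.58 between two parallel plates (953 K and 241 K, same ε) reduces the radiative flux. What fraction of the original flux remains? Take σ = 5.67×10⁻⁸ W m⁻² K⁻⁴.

With N identical shields there are N+1 = 5 gaps in series, each with the same radiative resistance, so the flux falls to 1/(N+1) of its unshielded value.

ratio ≈ 0.200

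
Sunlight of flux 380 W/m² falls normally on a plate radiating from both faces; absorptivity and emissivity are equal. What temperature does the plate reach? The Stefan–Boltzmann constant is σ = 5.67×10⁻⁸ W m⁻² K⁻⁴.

T ≈ 241 K

Absorbed flux αS = emitted flux 2εσT⁴ per unit area; with α = ε this gives T = (S/2σ)^(1/4).
T = (380 / (2 × 5.67×10⁻⁸))^(1/4) = (3.35×10^9)^(1/4).
T = 241 K.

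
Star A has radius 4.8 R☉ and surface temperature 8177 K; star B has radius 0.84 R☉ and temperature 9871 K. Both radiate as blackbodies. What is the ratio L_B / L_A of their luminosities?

L = 4πR²σT⁴ ∝ R²T⁴, so L_B/L_A = (0.84/4.8)² × (9871/8177)⁴ = 0.0306 × 2.12 = 0.0650.

L_B/L_A ≈ 0.0650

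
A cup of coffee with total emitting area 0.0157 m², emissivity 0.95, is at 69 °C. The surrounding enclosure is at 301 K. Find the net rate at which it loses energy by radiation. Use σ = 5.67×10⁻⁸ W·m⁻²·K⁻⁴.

Convert: 69 °C = 342 K.
Q = εσA(T⁴ − T_s⁴). T⁴ − T_s⁴ = (342)⁴ − (301)⁴ = 1.37×10^10 − 8.21×10^9 = 5.47×10^9 K⁴.
Q = 0.95 × 5.67×10⁻⁸ × 0.0157 × 5.47×10^9 = 4.63 W.

Q ≈ 4.63 W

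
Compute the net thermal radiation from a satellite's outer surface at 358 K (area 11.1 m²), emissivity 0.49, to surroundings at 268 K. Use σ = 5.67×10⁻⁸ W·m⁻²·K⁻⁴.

Q = εσA(T⁴ − T_s⁴). T⁴ − T_s⁴ = (358)⁴ − (268)⁴ = 1.64×10^10 − 5.16×10^9 = 1.13×10^10 K⁴.
Q = 0.49 × 5.67×10⁻⁸ × 11.1 × 1.13×10^10 = 3470 W.

Q ≈ 3470 W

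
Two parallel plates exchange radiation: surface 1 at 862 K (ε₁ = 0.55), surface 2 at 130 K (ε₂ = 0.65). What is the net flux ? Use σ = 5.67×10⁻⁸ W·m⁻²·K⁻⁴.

q ≈ 13300 W/m²

For two large parallel gray plates, q = σ(T₁⁴ − T₂⁴) / (1/ε₁ + 1/ε₂ − 1).
1/ε₁ + 1/ε₂ − 1 = 1/0.55 + 1/0.65 − 1 = 2.357.
T₁⁴ − T₂⁴ = 5.52×10^11 − 2.86×10^8 = 5.52×10^11 K⁴.
q = 5.67×10⁻⁸ × 5.52×10^11 / 2.357 = 13300 W/m².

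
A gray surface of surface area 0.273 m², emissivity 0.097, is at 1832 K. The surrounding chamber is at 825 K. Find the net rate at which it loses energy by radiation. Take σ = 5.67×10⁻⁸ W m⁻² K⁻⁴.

Q ≈ 16200 W

Q = εσA(T⁴ − T_s⁴). T⁴ − T_s⁴ = (1832)⁴ − (825)⁴ = 1.13×10^13 − 4.63×10^11 = 1.08×10^13 K⁴.
Q = 0.097 × 5.67×10⁻⁸ × 0.273 × 1.08×10^13 = 16200 W.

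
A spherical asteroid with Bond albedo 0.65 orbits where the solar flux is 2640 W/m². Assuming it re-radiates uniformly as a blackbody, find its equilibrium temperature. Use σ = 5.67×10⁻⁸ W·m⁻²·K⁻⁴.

Power absorbed = (1−a)S·πR²; power emitted = 4πR²σT⁴. Equating and cancelling πR²:
T = ((1−a)S / 4σ)^(1/4) = (924 / (4 × 5.67×10⁻⁸))^(1/4) = (4.07×10^9)^(1/4).
T = 253 K.

T ≈ 253 K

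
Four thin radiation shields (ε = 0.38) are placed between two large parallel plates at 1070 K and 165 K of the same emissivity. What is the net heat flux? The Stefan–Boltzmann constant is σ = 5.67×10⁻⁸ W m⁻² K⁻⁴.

q ≈ 3480 W/m²

Each of the 5 gaps contributes resistance (2/ε − 1) = 2/0.38 − 1 = 4.263; total = 21.32.
q = σ(T₁⁴ − T₂⁴) / 21.32 = 5.67×10⁻⁸ × 1.31×10^12 / 21.32 = 3480 W/m².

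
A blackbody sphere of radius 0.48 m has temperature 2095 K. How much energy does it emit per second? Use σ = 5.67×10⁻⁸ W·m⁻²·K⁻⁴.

A = 4πr² = 4π × (0.48)² = 2.90 m².
P = σAT⁴ = 5.67×10⁻⁸ × 2.90 × (2095)⁴ = 5.67×10⁻⁸ × 2.90 × 1.93×10^13.
P = 3.16×10^6 W.

P ≈ 3.16×10^6 W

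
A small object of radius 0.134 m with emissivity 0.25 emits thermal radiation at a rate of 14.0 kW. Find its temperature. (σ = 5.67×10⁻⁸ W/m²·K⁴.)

T ≈ 1450 K

A = 4πr² = 4π × (0.134)² = 0.226 m².
From P = εσAT⁴, T = (P / εσA)^(1/4) = (14000 / (0.25 × 5.67×10⁻⁸ × 0.226))^(1/4).
T = (4.38×10^12)^(1/4) = 1450 K.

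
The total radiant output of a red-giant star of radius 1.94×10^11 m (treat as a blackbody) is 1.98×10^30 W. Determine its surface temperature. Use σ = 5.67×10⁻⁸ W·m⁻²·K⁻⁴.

T ≈ 2930 K

A = 4πr² = 4π × (1.94×10^11)² = 4.73×10^23 m².
From P = σAT⁴, T = (P / σA)^(1/4) = (1.98×10^30 / (5.67×10⁻⁸ × 4.73×10^23))^(1/4).
T = (7.38×10^13)^(1/4) = 2930 K.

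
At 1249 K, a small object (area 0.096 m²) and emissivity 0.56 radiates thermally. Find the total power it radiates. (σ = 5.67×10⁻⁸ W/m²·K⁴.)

P ≈ 7420 W

Stefan–Boltzmann: P = εσAT⁴ = 0.56 × 5.67×10⁻⁸ × 0.0960 × (1249)⁴ = 0.56 × 5.67×10⁻⁸ × 0.0960 × 2.43×10^12.
P = 7420 W.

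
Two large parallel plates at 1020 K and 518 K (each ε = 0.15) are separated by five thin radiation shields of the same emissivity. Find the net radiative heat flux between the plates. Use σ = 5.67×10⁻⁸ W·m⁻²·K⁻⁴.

q ≈ 774 W/m²

Each of the 6 gaps contributes resistance (2/ε − 1) = 2/0.15 − 1 = 12.33; total = 74.00.
q = σ(T₁⁴ − T₂⁴) / 74.00 = 5.67×10⁻⁸ × 1.01×10^12 / 74.00 = 774 W/m².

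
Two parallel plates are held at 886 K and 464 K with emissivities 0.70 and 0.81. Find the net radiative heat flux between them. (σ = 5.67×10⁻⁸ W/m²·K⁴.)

For two large parallel gray plates, q = σ(T₁⁴ − T₂⁴) / (1/ε₁ + 1/ε₂ − 1).
1/ε₁ + 1/ε₂ − 1 = 1/0.70 + 1/0.81 − 1 = 1.663.
T₁⁴ − T₂⁴ = 6.16×10^11 − 4.64×10^10 = 5.70×10^11 K⁴.
q = 5.67×10⁻⁸ × 5.70×10^11 / 1.663 = 19400 W/m².

q ≈ 19400 W/m²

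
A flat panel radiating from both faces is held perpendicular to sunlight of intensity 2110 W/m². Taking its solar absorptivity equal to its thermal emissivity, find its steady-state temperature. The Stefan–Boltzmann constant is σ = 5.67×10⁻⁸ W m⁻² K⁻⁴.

T ≈ 369 K

Absorbed flux αS = emitted flux 2εσT⁴ per unit area; with α = ε this gives T = (S/2σ)^(1/4).
T = (2110 / (2 × 5.67×10⁻⁸))^(1/4) = (1.86×10^10)^(1/4).
T = 369 K.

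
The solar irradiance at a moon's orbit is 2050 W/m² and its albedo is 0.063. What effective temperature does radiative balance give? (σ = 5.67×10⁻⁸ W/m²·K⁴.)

T ≈ 303 K

Power absorbed = (1−a)S·πR²; power emitted = 4πR²σT⁴. Equating and cancelling πR²:
T = ((1−a)S / 4σ)^(1/4) = (1920 / (4 × 5.67×10⁻⁸))^(1/4) = (8.47×10^9)^(1/4).
T = 303 K.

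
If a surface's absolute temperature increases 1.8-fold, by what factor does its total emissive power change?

factor ≈ 10.5

P ∝ T⁴, so the power scales as (1.8)⁴ = 10.5.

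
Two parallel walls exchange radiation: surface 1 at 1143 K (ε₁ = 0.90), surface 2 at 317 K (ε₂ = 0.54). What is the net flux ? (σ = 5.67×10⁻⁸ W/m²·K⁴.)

q ≈ 49000 W/m²

For two large parallel gray plates, q = σ(T₁⁴ − T₂⁴) / (1/ε₁ + 1/ε₂ − 1).
1/ε₁ + 1/ε₂ − 1 = 1/0.90 + 1/0.54 − 1 = 1.963.
T₁⁴ − T₂⁴ = 1.71×10^12 − 1.01×10^10 = 1.70×10^12 K⁴.
q = 5.67×10⁻⁸ × 1.70×10^12 / 1.963 = 49000 W/m².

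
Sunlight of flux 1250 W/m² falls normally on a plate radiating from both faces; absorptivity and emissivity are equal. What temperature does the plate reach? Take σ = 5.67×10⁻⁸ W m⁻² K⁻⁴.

Absorbed flux αS = emitted flux 2εσT⁴ per unit area; with α = ε this gives T = (S/2σ)^(1/4).
T = (1250 / (2 × 5.67×10⁻⁸))^(1/4) = (1.10×10^10)^(1/4).
T = 324 K.

T ≈ 324 K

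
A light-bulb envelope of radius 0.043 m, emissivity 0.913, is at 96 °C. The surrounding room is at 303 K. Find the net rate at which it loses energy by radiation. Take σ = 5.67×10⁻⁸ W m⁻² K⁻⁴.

Q ≈ 12.2 W

A = 4πr² = 4π × (0.043)² = 0.0232 m².
Convert: 96 °C = 369 K.
Q = εσA(T⁴ − T_s⁴). T⁴ − T_s⁴ = (369)⁴ − (303)⁴ = 1.85×10^10 − 8.43×10^9 = 1.01×10^10 K⁴.
Q = 0.913 × 5.67×10⁻⁸ × 0.0232 × 1.01×10^10 = 12.2 W.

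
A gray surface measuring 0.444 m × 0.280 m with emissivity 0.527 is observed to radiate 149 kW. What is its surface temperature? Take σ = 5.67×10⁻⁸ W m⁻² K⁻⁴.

A = 0.444 × 0.280 = 0.124 m².
From P = εσAT⁴, T = (P / εσA)^(1/4) = (1.49×10^5 / (0.527 × 5.67×10⁻⁸ × 0.124))^(1/4).
T = (4.01×10^13)^(1/4) = 2520 K.

T ≈ 2520 K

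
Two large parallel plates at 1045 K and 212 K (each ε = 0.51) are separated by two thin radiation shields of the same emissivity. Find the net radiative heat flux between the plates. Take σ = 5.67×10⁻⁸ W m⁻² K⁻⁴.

Each of the 3 gaps contributes resistance (2/ε − 1) = 2/0.51 − 1 = 2.922; total = 8.765.
q = σ(T₁⁴ − T₂⁴) / 8.765 = 5.67×10⁻⁸ × 1.19×10^12 / 8.765 = 7700 W/m².

q ≈ 7700 W/m²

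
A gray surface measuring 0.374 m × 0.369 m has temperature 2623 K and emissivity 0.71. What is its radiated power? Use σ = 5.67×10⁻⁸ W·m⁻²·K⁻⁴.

P ≈ 2.63×10^5 W

A = 0.374 × 0.369 = 0.138 m².
P = εσAT⁴ = 0.71 × 5.67×10⁻⁸ × 0.138 × (2623)⁴ = 0.71 × 5.67×10⁻⁸ × 0.138 × 4.73×10^13.
P = 2.63×10^5 W.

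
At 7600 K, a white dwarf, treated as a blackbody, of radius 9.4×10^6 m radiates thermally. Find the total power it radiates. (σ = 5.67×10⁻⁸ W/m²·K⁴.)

A = 4πr² = 4π × (9.4×10^6)² = 1.11×10^15 m².
P = σAT⁴ = 5.67×10⁻⁸ × 1.11×10^15 × (7600)⁴ = 5.67×10⁻⁸ × 1.11×10^15 × 3.34×10^15.
P = 2.10×10^23 W.

P ≈ 2.10×10^23 W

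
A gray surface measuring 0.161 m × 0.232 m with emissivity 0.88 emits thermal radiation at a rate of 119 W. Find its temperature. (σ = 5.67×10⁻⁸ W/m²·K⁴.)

T ≈ 503 K

A = 0.161 × 0.232 = 0.0374 m².
From P = εσAT⁴, T = (P / εσA)^(1/4) = (119 / (0.88 × 5.67×10⁻⁸ × 0.0374))^(1/4).
T = (6.39×10^10)^(1/4) = 503 K.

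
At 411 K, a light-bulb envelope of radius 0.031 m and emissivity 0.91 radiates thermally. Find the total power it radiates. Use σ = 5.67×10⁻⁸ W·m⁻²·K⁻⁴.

P ≈ 17.8 W

A = 4πr² = 4π × (0.031)² = 0.0121 m².
P = εσAT⁴ = 0.91 × 5.67×10⁻⁸ × 0.0121 × (411)⁴ = 0.91 × 5.67×10⁻⁸ × 0.0121 × 2.85×10^10.
P = 17.8 W.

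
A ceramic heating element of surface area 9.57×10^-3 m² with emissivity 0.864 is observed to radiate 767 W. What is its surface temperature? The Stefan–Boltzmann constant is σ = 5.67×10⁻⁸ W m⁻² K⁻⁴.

T ≈ 1130 K

From P = εσAT⁴, T = (P / εσA)^(1/4) = (767 / (0.864 × 5.67×10⁻⁸ × 9.57×10^-3))^(1/4).
T = (1.64×10^12)^(1/4) = 1130 K.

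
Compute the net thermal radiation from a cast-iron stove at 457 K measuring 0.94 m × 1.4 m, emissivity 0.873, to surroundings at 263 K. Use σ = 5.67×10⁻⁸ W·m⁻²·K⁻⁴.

Q ≈ 2530 W

A = 0.94 × 1.4 = 1.32 m².
Q = εσA(T⁴ − T_s⁴). T⁴ − T_s⁴ = (457)⁴ − (263)⁴ = 4.36×10^10 − 4.78×10^9 = 3.88×10^10 K⁴.
Q = 0.873 × 5.67×10⁻⁸ × 1.32 × 3.88×10^10 = 2530 W.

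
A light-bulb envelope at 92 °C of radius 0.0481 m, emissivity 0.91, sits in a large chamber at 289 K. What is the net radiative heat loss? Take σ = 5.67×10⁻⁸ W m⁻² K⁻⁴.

Q ≈ 16.2 W

A = 4πr² = 4π × (0.0481)² = 0.0291 m².
Convert: 92 °C = 365 K.
Q = εσA(T⁴ − T_s⁴). T⁴ − T_s⁴ = (365)⁴ − (289)⁴ = 1.77×10^10 − 6.98×10^9 = 1.08×10^10 K⁴.
Q = 0.91 × 5.67×10⁻⁸ × 0.0291 × 1.08×10^10 = 16.2 W.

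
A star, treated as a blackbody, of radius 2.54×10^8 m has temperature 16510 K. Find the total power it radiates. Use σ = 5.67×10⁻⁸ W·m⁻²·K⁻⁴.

A = 4πr² = 4π × (2.54×10^8)² = 8.11×10^17 m².
P = σAT⁴ = 5.67×10⁻⁸ × 8.11×10^17 × (16510)⁴ = 5.67×10⁻⁸ × 8.11×10^17 × 7.43×10^16.
P = 3.42×10^27 W.

P ≈ 3.42×10^27 W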